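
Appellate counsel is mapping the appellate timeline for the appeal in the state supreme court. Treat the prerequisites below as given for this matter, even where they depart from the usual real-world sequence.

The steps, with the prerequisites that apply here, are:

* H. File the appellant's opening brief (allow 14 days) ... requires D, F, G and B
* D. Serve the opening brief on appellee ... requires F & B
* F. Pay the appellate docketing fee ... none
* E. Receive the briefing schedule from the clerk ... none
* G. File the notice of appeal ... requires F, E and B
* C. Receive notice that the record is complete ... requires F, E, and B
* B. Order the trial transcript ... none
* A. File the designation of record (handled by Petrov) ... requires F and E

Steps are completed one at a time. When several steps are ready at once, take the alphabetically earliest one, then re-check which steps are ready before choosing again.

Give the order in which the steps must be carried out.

Nothing is required for B, E and F. B has the earlier label → B first.
E and F are both available; E has the earlier label → E.
F is the only step now ready → F.
Now A, C, D and G have their prerequisites met. A has the earlier label, so A next.
C, D and G are all available; C has the earlier label → C.
Now D and G have their prerequisites met. D has the earlier label, so D next.
G needed B, E and F, now all done → G.
H needed B, D, F and G, now all done → H.

B, E, F, A, C, D, G, H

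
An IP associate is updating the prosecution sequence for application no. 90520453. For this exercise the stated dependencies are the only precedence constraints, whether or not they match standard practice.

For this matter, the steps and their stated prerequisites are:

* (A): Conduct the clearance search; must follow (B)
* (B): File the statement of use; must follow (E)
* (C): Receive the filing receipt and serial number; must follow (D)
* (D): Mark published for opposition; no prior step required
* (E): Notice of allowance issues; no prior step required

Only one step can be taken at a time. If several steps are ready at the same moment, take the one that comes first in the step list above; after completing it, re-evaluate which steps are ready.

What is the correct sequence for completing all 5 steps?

(D) → (C) → (E) → (B) → (A)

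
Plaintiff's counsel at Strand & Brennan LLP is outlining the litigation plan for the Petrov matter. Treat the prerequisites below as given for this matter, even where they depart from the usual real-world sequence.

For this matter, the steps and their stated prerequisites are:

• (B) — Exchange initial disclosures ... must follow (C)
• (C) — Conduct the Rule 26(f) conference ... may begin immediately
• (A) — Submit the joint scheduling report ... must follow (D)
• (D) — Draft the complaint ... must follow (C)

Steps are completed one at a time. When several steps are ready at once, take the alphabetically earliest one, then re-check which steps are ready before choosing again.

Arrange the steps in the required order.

(C) (B) (D) (A)

(C) is the only step with nothing outstanding, so it goes first.
Ready: (B) and (D). (B) has the earlier label → (B).
That leaves (D) as the only ready step → (D).
That leaves (A) as the only ready step → (A).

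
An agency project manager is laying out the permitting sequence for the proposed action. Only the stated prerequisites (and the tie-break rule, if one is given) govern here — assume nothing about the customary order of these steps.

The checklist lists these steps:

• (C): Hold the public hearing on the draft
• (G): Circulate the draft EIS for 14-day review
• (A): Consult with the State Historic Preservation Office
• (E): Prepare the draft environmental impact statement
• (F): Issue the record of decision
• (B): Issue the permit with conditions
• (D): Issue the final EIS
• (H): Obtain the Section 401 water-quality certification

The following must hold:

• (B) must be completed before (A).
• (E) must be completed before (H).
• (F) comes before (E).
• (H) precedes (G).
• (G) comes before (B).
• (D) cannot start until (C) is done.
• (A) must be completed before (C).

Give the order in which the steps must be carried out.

(F) is the only step with nothing outstanding, so it goes first.
(E) needed (F), now all done → (E).
That leaves (H) as the only ready step → (H).
Next only (G) has its prerequisites met → (G).
(B) needed (G), now all done → (B).
(A) needed (B), now all done → (A).
Next only (C) has its prerequisites met → (C).
(D) needed (C), now all done → (D).

(F) (E) (H) (G) (B) (A) (C) (D)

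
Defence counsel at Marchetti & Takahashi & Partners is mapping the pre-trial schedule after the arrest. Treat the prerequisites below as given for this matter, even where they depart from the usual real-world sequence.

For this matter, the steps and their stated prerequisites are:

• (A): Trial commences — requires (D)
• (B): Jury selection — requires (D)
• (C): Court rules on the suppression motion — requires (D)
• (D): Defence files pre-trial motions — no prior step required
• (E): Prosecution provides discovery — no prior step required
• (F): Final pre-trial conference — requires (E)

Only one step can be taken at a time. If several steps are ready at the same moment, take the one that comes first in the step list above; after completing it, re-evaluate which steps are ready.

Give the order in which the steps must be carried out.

(D), (A), (B), (C), (E), (F)

Nothing is required for (D) and (E). (D) is listed earlier → (D) first.
(A), (B), (C) and (E) are all available; (A) is listed earlier → (A).
(B), (C) and (E) are all available; (B) is listed earlier → (B).
Ready: (C) and (E). (C) is listed earlier → (C).
Next only (E) has its prerequisites met → (E).
(F) is the only step now ready → (F).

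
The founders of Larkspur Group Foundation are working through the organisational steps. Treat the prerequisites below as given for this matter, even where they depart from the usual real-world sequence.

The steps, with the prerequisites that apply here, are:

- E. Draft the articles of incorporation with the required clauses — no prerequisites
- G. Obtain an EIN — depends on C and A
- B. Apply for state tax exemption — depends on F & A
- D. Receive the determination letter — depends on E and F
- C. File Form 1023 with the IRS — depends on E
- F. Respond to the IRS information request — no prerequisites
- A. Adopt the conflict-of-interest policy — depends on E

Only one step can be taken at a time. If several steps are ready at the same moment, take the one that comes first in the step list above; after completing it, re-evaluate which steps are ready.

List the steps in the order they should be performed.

Nothing is required for E and F. E is listed earlier → E first.
Ready: C, F and A. C is listed earlier → C.
Ready: F and A. F is listed earlier → F.
D and A are both available; D is listed earlier → D.
A is the only step now ready → A.
Now G and B have their prerequisites met. G is listed earlier, so G next.
Next only B has its prerequisites met → B.

E, C, F, D, A, G, B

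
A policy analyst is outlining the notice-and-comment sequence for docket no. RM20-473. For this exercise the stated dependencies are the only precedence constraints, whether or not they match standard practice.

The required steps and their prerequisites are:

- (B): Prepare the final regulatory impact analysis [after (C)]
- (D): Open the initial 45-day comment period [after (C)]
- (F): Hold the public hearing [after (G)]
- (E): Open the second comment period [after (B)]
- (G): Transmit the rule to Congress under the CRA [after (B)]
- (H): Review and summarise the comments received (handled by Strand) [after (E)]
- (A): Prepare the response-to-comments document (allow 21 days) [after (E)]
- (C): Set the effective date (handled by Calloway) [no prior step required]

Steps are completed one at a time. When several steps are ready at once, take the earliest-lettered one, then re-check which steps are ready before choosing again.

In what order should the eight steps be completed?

(C), (B), (D), (E), (A), (G), (F), (H)

(C) is the only step with nothing outstanding, so it goes first.
(B) and (D) are both available; (B) has the earlier label → (B).
Ready: (D), (E) and (G). (D) has the earlier label → (D).
(E) and (G) are both available; (E) has the earlier label → (E).
(A) and (H) now also ready, so the ready set is {(A), (G), (H)}; (A) has the earlier label → (A).
(G) and (H) are both available; (G) has the earlier label → (G).
(F) now also ready, so the ready set is {(F), (H)}; (F) has the earlier label → (F).
Next only (H) has its prerequisites met → (H).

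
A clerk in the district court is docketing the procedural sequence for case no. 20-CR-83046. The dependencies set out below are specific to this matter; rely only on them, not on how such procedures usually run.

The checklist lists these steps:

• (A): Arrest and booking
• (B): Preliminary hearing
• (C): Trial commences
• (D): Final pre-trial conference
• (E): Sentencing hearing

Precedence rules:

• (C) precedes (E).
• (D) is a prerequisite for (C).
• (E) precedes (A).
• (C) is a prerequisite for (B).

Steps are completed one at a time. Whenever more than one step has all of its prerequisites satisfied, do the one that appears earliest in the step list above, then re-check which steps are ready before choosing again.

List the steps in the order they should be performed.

(D) has no prerequisites → (D) first.
(C) needed (D), now all done → (C).
Ready: (B) and (E). (B) is listed earlier → (B).
(E) is the only step now ready → (E).
(A) needed (E), now all done → (A).

(D), (C), (B), (E), (A)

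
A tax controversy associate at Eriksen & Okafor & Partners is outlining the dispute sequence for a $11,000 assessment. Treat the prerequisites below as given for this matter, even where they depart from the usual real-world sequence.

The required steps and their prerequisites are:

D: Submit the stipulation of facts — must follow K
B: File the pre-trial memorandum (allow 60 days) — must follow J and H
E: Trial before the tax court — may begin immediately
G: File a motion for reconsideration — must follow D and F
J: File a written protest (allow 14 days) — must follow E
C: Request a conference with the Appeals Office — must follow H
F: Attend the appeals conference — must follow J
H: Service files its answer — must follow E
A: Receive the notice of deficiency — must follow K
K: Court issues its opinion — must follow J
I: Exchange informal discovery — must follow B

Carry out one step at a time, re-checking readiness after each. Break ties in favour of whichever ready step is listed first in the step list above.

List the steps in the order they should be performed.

E is the only step with nothing outstanding, so it goes first.
J and H are both available; J is listed earlier → J.
F and K now also ready, so the ready set is {F, H, K}; F is listed earlier → F.
Now H and K have their prerequisites met. H is listed earlier, so H next.
B, C and K are all available; B is listed earlier → B.
C, K and I are all available; C is listed earlier → C.
Ready: K and I. K is listed earlier → K.
D, A and I are all available; D is listed earlier → D.
G, A and I are all available; G is listed earlier → G.
Now A and I have their prerequisites met. A is listed earlier, so A next.
I needed B, now all done → I.

E → J → F → H → B → C → K → D → G → A → I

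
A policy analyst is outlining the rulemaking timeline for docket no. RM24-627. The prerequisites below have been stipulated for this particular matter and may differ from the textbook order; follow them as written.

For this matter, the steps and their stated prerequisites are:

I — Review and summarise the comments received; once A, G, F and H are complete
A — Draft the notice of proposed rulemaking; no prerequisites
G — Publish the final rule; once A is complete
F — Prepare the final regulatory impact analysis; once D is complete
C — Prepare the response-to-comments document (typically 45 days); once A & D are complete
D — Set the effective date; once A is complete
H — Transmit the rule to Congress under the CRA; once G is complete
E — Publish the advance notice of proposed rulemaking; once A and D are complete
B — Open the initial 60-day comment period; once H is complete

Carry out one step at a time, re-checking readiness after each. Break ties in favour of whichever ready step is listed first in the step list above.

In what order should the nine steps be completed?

A, G, D, F, C, H, I, E, B

A is the only step with nothing outstanding, so it goes first.
Ready: G and D. G is listed earlier → G.
Now D and H have their prerequisites met. D is listed earlier, so D next.
F, C and E now also ready, so the ready set is {F, C, H, E}; F is listed earlier → F.
C, H and E are all available; C is listed earlier → C.
Now H and E have their prerequisites met. H is listed earlier, so H next.
I, E and B are all available; I is listed earlier → I.
E and B are both available; E is listed earlier → E.
B needed H, now all done → B.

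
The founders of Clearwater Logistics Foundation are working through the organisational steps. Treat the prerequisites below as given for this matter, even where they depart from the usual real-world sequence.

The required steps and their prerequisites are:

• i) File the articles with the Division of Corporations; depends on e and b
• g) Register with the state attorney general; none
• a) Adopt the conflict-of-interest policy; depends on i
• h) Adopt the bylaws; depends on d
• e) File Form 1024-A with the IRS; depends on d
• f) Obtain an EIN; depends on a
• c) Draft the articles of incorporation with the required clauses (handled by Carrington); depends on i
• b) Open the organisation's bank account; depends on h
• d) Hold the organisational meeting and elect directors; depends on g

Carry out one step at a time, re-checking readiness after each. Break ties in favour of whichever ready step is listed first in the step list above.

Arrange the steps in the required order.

g has no prerequisites → g first.
d is the only step now ready → d.
Ready: h and e. h is listed earlier → h.
e and b are both available; e is listed earlier → e.
Next only b has its prerequisites met → b.
i needed e and b, now all done → i.
Now a and c have their prerequisites met. a is listed earlier, so a next.
f now also ready, so the ready set is {f, c}; f is listed earlier → f.
c needed i, now all done → c.

g d h e b i a f c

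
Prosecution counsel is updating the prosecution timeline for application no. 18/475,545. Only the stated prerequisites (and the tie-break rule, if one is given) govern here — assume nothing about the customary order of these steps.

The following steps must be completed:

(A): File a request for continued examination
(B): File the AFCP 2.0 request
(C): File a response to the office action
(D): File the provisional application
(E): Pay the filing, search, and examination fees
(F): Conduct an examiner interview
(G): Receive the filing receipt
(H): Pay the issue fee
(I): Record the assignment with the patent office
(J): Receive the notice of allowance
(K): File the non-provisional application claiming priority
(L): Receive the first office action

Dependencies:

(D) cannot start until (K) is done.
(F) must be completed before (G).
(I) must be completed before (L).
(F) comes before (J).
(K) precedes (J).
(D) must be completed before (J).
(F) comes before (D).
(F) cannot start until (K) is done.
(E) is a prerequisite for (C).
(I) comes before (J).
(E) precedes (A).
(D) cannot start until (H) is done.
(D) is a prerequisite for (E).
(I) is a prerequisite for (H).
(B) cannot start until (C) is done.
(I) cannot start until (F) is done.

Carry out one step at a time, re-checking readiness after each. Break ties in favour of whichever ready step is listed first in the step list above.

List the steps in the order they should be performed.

(K) has no prerequisites → (K) first.
(F) needed (K), now all done → (F).
Now (G) and (I) have their prerequisites met. (G) is listed earlier, so (G) next.
(I) needed (F), now all done → (I).
Ready: (H) and (L). (H) is listed earlier → (H).
(D) now also ready, so the ready set is {(D), (L)}; (D) is listed earlier → (D).
(E) and (J) now also ready, so the ready set is {(E), (J), (L)}; (E) is listed earlier → (E).
(A) and (C) now also ready, so the ready set is {(A), (C), (J), (L)}; (A) is listed earlier → (A).
(C), (J) and (L) are all available; (C) is listed earlier → (C).
(B), (J) and (L) are all available; (B) is listed earlier → (B).
Ready: (J) and (L). (J) is listed earlier → (J).
(L) needed (I), now all done → (L).

(K) (F) (G) (I) (H) (D) (E) (A) (C) (B) (J) (L)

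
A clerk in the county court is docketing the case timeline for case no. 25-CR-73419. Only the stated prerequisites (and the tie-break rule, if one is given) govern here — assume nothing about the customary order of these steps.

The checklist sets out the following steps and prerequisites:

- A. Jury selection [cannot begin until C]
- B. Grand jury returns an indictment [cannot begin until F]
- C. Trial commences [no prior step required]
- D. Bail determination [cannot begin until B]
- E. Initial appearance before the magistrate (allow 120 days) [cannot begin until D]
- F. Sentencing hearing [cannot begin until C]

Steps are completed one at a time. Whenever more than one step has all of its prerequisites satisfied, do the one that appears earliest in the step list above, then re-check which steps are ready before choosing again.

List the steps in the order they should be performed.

C A F B D E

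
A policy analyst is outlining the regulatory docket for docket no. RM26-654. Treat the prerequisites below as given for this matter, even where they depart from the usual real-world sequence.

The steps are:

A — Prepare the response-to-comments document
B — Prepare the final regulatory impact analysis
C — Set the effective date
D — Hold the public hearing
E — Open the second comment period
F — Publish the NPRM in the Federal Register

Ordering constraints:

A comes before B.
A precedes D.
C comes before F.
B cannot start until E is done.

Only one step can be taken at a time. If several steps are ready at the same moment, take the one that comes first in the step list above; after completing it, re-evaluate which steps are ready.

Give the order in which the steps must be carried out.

A C D E B F

Nothing is required for A, C and E. A is listed earlier → A first.
D now also ready, so the ready set is {C, D, E}; C is listed earlier → C.
Ready: D, E and F. D is listed earlier → D.
Ready: E and F. E is listed earlier → E.
B now also ready, so the ready set is {B, F}; B is listed earlier → B.
That leaves F as the only ready step → F.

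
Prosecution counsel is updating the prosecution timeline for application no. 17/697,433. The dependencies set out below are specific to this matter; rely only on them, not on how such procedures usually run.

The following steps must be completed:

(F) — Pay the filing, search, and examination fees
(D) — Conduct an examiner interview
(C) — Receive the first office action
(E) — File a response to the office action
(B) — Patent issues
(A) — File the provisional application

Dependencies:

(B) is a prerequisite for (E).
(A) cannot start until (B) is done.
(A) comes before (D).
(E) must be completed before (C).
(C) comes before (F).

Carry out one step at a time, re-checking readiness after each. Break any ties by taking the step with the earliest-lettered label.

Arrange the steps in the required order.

(B), (A), (D), (E), (C), (F)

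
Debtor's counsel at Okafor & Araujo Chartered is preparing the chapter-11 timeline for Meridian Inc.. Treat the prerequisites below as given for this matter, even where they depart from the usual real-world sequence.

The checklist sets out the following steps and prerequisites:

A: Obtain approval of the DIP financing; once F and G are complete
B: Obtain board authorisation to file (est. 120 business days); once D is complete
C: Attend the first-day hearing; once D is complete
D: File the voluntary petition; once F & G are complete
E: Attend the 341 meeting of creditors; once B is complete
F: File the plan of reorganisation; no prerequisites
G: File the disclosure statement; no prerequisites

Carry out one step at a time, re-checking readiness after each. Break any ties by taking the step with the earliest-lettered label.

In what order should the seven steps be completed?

Nothing is required for F and G. F has the earlier label → F first.
G is the only step now ready → G.
A and D are both available; A has the earlier label → A.
D needed F and G, now all done → D.
Ready: B and C. B has the earlier label → B.
E now also ready, so the ready set is {C, E}; C has the earlier label → C.
E needed B, now all done → E.

F G A D B C E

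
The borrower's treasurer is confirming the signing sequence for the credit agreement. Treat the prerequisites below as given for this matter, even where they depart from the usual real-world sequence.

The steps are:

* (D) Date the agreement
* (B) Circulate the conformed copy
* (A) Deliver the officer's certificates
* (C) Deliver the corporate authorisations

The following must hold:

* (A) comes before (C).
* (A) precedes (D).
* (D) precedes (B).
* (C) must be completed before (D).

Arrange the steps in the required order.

Only (A) has no prerequisites, so it is first.
(C) needed (A), now all done → (C).
Next only (D) has its prerequisites met → (D).
(B) is the only step now ready → (B).

(A), (C), (D), (B)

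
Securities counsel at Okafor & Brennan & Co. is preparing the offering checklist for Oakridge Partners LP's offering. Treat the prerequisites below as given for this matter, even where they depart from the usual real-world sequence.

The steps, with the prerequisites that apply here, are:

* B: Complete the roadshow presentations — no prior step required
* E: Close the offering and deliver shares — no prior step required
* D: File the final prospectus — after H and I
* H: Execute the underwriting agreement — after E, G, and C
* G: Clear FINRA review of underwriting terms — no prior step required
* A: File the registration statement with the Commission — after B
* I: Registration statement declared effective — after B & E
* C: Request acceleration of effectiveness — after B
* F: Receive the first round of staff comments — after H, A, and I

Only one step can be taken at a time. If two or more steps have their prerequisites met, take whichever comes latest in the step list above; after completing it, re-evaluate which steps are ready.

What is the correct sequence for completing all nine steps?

G → E → B → C → I → A → H → F → D

Nothing is required for G, E and B. G is listed later → G first.
E and B are both available; E is listed later → E.
That leaves B as the only ready step → B.
Now C, I and A have their prerequisites met. C is listed later, so C next.
Ready: I, A and H. I is listed later → I.
Now A and H have their prerequisites met. A is listed later, so A next.
That leaves H as the only ready step → H.
Ready: F and D. F is listed later → F.
Next only D has its prerequisites met → D.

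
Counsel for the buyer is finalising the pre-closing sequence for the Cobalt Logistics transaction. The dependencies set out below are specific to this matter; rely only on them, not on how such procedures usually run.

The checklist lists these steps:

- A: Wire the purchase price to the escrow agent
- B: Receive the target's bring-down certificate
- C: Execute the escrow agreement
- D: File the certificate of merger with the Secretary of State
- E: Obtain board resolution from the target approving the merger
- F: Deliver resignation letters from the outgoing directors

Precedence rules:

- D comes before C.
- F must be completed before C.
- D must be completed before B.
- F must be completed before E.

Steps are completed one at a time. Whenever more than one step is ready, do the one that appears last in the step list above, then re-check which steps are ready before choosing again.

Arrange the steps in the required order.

F, E, D, C, B, A

Nothing is required for F, D and A. F is listed later → F first.
E, D and A are all available; E is listed later → E.
D and A are both available; D is listed later → D.
Ready: C, B and A. C is listed later → C.
Now B and A have their prerequisites met. B is listed later, so B next.
That leaves A as the only ready step → A.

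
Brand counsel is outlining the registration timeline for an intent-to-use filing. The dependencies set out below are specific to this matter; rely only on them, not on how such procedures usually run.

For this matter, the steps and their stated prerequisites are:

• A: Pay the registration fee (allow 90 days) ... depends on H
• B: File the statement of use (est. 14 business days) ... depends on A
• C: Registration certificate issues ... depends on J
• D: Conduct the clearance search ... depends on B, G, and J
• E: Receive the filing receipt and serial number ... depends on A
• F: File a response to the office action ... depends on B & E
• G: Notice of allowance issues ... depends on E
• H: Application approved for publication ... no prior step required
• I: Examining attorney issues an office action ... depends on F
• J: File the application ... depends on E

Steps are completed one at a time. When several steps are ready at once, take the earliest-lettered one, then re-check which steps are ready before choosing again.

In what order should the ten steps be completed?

H → A → B → E → F → G → I → J → C → D

H has no prerequisites → H first.
A is the only step now ready → A.
B and E are both available; B has the earlier label → B.
That leaves E as the only ready step → E.
Ready: F, G and J. F has the earlier label → F.
Now G, I and J have their prerequisites met. G has the earlier label, so G next.
I and J are both available; I has the earlier label → I.
That leaves J as the only ready step → J.
C and D are both available; C has the earlier label → C.
That leaves D as the only ready step → D.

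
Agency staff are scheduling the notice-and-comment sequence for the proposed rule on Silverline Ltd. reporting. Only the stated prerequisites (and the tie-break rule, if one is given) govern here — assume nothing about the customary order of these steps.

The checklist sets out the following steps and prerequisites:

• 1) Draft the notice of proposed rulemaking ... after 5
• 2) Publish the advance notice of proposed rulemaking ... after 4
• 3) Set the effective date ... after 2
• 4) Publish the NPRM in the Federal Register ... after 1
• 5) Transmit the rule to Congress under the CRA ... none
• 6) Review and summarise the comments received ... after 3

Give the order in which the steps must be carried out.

5 1 4 2 3 6

5 has no prerequisites → 5 first.
1 needed 5, now all done → 1.
4 needed 1, now all done → 4.
2 needed 4, now all done → 2.
3 needed 2, now all done → 3.
That leaves 6 as the only ready step → 6.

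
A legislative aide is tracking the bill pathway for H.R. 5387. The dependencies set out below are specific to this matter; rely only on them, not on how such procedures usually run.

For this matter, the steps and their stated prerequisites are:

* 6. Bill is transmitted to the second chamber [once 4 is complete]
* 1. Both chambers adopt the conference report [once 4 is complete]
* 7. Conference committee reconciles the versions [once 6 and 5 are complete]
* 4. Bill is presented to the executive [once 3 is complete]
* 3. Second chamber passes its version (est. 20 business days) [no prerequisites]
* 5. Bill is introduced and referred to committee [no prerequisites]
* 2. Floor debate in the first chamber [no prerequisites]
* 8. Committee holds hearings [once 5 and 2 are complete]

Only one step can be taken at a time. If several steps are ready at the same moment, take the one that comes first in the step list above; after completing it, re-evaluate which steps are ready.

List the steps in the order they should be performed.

3, 4, 6, 1, 5, 7, 2, 8

3, 5 and 2 have no prerequisites; 3 is listed earlier, so 3 is first.
4, 5 and 2 are all available; 4 is listed earlier → 4.
6 and 1 now also ready, so the ready set is {6, 1, 5, 2}; 6 is listed earlier → 6.
Now 1, 5 and 2 have their prerequisites met. 1 is listed earlier, so 1 next.
Ready: 5 and 2. 5 is listed earlier → 5.
Ready: 7 and 2. 7 is listed earlier → 7.
That leaves 2 as the only ready step → 2.
Next only 8 has its prerequisites met → 8.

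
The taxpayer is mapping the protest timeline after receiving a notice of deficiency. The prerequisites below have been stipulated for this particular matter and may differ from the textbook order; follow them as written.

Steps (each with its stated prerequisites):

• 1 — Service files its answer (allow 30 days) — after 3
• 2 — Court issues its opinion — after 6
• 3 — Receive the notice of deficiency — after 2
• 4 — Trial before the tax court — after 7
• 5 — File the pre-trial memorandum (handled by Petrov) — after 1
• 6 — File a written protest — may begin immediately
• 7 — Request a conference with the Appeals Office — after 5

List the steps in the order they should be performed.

6, 2, 3, 1, 5, 7, 4

Only 6 has no prerequisites, so it is first.
That leaves 2 as the only ready step → 2.
3 needed 2, now all done → 3.
1 is the only step now ready → 1.
5 needed 1, now all done → 5.
Next only 7 has its prerequisites met → 7.
4 needed 7, now all done → 4.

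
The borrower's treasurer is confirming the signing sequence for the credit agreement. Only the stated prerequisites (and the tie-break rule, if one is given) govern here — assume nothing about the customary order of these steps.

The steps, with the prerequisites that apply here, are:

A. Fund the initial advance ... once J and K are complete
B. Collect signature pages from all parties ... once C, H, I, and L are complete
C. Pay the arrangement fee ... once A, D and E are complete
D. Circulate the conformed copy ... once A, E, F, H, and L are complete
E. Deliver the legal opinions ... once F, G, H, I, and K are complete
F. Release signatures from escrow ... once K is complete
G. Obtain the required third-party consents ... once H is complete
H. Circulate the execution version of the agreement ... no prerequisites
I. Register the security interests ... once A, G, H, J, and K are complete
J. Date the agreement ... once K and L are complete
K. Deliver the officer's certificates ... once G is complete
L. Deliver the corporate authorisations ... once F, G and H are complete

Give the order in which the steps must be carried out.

H → G → K → F → L → J → A → I → E → D → C → B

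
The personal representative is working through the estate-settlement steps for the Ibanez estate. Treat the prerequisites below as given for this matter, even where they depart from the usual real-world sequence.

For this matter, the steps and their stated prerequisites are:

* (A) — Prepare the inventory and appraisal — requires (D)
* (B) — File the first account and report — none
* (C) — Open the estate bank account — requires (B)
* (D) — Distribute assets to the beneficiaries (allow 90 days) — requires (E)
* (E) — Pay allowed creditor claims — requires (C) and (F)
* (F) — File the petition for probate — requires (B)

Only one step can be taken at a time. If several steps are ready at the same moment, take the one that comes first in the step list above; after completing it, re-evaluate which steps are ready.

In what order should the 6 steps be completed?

(B) → (C) → (F) → (E) → (D) → (A)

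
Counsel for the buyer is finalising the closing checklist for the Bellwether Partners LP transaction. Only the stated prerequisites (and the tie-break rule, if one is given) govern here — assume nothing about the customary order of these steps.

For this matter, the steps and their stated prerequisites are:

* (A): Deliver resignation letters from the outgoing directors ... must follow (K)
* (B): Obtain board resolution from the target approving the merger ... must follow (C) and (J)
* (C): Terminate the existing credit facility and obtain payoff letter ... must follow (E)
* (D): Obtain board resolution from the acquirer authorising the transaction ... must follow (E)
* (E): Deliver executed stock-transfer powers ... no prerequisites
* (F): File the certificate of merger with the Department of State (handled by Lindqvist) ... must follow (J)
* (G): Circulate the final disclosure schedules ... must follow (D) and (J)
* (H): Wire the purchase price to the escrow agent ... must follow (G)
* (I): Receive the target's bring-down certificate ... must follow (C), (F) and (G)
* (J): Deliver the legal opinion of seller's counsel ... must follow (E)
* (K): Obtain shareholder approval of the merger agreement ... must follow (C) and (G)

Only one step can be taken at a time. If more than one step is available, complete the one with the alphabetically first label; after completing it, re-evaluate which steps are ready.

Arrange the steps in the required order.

(E) is the only step with nothing outstanding, so it goes first.
Ready: (C), (D) and (J). (C) has the earlier label → (C).
Ready: (D) and (J). (D) has the earlier label → (D).
(J) needed (E), now all done → (J).
Ready: (B), (F) and (G). (B) has the earlier label → (B).
Ready: (F) and (G). (F) has the earlier label → (F).
Next only (G) has its prerequisites met → (G).
Ready: (H), (I) and (K). (H) has the earlier label → (H).
Ready: (I) and (K). (I) has the earlier label → (I).
(K) needed (C) and (G), now all done → (K).
(A) needed (K), now all done → (A).

(E) → (C) → (D) → (J) → (B) → (F) → (G) → (H) → (I) → (K) → (A)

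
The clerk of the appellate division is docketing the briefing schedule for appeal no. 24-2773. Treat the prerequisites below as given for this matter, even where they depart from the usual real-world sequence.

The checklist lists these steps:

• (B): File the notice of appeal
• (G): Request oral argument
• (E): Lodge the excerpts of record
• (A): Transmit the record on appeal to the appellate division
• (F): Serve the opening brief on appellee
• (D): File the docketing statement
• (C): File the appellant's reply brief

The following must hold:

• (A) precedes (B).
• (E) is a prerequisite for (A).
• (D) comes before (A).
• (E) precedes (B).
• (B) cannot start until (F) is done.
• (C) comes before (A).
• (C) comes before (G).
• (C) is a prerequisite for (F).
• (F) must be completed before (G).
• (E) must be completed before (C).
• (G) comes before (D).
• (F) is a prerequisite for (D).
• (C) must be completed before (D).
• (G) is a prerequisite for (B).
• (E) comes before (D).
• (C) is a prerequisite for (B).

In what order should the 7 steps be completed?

(E) has no prerequisites → (E) first.
(C) is the only step now ready → (C).
Next only (F) has its prerequisites met → (F).
That leaves (G) as the only ready step → (G).
(D) is the only step now ready → (D).
(A) is the only step now ready → (A).
(B) is the only step now ready → (B).

(E) → (C) → (F) → (G) → (D) → (A) → (B)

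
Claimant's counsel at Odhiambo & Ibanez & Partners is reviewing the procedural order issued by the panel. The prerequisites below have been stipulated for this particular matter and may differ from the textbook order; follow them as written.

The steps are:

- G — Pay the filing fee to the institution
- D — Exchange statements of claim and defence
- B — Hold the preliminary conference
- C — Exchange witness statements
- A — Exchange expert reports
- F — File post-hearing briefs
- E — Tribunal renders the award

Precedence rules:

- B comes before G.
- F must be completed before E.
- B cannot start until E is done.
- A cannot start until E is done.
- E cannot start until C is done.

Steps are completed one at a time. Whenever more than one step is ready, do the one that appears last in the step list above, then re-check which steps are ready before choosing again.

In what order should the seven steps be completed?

F, C and D have no prerequisites; F is listed later, so F is first.
Now C and D have their prerequisites met. C is listed later, so C next.
E now also ready, so the ready set is {E, D}; E is listed later → E.
A and B now also ready, so the ready set is {A, B, D}; A is listed later → A.
Now B and D have their prerequisites met. B is listed later, so B next.
G now also ready, so the ready set is {D, G}; D is listed later → D.
G needed B, now all done → G.

F, C, E, A, B, D, G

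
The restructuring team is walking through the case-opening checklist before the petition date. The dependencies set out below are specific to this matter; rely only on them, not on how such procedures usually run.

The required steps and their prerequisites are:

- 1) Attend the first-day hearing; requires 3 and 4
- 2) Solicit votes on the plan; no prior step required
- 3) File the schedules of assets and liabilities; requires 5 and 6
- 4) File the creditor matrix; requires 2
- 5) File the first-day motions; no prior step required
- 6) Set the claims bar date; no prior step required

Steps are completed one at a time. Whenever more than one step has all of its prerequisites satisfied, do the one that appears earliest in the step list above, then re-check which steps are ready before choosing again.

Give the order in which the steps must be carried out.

Nothing is required for 2, 5 and 6. 2 is listed earlier → 2 first.
Ready: 4, 5 and 6. 4 is listed earlier → 4.
Now 5 and 6 have their prerequisites met. 5 is listed earlier, so 5 next.
6 is the only step now ready → 6.
Next only 3 has its prerequisites met → 3.
That leaves 1 as the only ready step → 1.

2 → 4 → 5 → 6 → 3 → 1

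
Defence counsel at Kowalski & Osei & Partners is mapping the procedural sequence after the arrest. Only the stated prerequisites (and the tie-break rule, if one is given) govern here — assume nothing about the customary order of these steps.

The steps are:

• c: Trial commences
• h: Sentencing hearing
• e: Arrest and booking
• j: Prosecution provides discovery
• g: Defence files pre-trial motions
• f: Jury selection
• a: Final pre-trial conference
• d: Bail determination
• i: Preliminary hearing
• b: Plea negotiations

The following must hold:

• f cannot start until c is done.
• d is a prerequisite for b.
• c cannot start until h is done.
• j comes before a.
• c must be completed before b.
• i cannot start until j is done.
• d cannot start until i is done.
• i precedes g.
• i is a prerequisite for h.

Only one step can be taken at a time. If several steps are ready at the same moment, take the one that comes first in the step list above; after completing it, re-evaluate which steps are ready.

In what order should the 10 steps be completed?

e j a i h c g f d b

Nothing is required for e and j. e is listed earlier → e first.
Next only j has its prerequisites met → j.
Ready: a and i. a is listed earlier → a.
i is the only step now ready → i.
Ready: h, g and d. h is listed earlier → h.
c now also ready, so the ready set is {c, g, d}; c is listed earlier → c.
f now also ready, so the ready set is {g, f, d}; g is listed earlier → g.
Ready: f and d. f is listed earlier → f.
d is the only step now ready → d.
That leaves b as the only ready step → b.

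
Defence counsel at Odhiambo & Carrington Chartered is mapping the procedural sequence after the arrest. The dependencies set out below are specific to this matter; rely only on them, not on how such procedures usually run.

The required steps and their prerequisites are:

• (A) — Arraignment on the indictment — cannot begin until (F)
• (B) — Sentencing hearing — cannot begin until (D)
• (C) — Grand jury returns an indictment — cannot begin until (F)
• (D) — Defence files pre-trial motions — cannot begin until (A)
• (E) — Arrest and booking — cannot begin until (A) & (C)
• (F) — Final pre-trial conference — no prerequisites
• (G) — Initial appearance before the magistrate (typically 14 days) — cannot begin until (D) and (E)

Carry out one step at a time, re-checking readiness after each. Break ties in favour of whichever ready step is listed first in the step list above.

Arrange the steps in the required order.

(F), (A), (C), (D), (B), (E), (G)

Only (F) has no prerequisites, so it is first.
(A) and (C) are both available; (A) is listed earlier → (A).
(D) now also ready, so the ready set is {(C), (D)}; (C) is listed earlier → (C).
(E) now also ready, so the ready set is {(D), (E)}; (D) is listed earlier → (D).
(B) and (E) are both available; (B) is listed earlier → (B).
That leaves (E) as the only ready step → (E).
(G) is the only step now ready → (G).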